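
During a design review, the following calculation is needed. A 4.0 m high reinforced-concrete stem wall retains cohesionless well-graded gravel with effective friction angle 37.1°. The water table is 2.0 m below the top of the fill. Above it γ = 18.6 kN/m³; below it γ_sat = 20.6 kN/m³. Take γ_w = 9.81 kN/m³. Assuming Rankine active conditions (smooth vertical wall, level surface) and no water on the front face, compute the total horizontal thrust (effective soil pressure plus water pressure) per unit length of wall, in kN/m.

K_a = tan²(45° − φ/2) = 0.2475.
γ' = 20.6 − 9.81 = 10.79 kN/m³. Depth below WT = 2.0 m.
σ'_h at WT = K_a γ d_w = 9.207 kPa; at base = 9.207 + K_a γ' × 2.0 = 14.55 kPa.
P₁ (0–2.0 m) = ½×9.207×2.0 = 9.207. P₂ (2.0–4.0 m) = ½(9.207+14.55)×2.0 = 23.75.
P_w = ½ γ_w h₂² = 0.5×9.81×2.0² = 19.62. Total = 9.207+23.75+19.62 = 52.58 kN/m.

52.6 kN/m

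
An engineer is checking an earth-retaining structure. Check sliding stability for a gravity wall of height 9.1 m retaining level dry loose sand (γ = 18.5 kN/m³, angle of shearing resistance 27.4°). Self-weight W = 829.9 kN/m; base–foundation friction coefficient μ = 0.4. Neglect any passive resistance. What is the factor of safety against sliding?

1.17

K_a = tan²(45° − 27.4°/2) = 0.3697.
P_a = ½K_aγH² = 0.5×0.3697×18.5×9.1² = 283.2 kN/m, acting at H/3 = 3.033 m above the base.
FS_sliding = μW / P_a = 0.4×829.9 / 283.2 = 1.172.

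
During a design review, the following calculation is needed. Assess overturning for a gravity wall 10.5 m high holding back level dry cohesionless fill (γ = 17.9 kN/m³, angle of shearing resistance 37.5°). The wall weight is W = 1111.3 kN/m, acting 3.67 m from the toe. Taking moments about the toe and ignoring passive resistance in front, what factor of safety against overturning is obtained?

K_a = tan²(45° − 37.5°/2) = 0.2432.
P_a = ½K_aγH² = 0.5×0.2432×17.9×10.5² = 240.0 kN/m, acting at H/3 = 3.500 m above the base.
Overturning moment M_o = P_a × H/3 = 240.0 × 3.500 = 839.9.
Resisting moment M_r = W × 3.67 = 1111.3 × 3.67 = 4078.
FS_overturning = M_r/M_o = 4078/839.9 = 4.856.

4.86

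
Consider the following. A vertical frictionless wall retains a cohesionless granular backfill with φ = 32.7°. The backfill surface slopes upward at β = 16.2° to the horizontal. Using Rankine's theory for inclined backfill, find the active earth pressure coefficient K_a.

0.336

K_a = cos β · (cos β − √(cos²β − cos²φ)) / (cos β + √(cos²β − cos²φ)).
cos β = 0.9603, cos φ = 0.8415, √(cos²β − cos²φ) = 0.4626.
K_a = 0.9603 × (0.9603 − 0.4626)/(0.9603 + 0.4626) = 0.3359.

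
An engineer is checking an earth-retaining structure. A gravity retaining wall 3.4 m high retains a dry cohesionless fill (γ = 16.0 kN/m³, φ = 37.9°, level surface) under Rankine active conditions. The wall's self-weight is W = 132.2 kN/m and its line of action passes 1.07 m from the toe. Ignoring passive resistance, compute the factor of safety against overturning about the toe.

K_a = tan²(45° − 37.9°/2) = 0.2389.
P_a = ½K_aγH² = 0.5×0.2389×16.0×3.4² = 22.10 kN/m, acting at H/3 = 1.133 m above the base.
Overturning moment M_o = P_a × H/3 = 22.10 × 1.133 = 25.04.
Resisting moment M_r = W × 1.07 = 132.2 × 1.07 = 141.5.
FS_overturning = M_r/M_o = 141.5/25.04 = 5.648.

5.65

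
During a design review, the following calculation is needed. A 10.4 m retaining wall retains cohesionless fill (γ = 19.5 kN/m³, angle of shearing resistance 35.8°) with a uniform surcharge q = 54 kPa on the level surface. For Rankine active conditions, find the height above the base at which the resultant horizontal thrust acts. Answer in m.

K_a = 0.2619.
Triangular part P₁ = ½K_aγH² = 276.2 at H/3 = 3.467 m; rectangular part P₂ = K_a q H = 147.1 at H/2 = 5.200 m.
ȳ = (P₁·3.467 + P₂·5.200)/(P₁+P₂) = 4.069 m.

4.07 m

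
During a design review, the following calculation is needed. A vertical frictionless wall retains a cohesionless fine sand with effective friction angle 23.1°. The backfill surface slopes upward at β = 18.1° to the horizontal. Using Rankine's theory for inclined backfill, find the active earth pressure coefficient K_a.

0.568

K_a = cos β · (cos β − √(cos²β − cos²φ)) / (cos β + √(cos²β − cos²φ)).
cos β = 0.9505, cos φ = 0.9198, √(cos²β − cos²φ) = 0.2396.
K_a = 0.9505 × (0.9505 − 0.2396)/(0.9505 + 0.2396) = 0.5678.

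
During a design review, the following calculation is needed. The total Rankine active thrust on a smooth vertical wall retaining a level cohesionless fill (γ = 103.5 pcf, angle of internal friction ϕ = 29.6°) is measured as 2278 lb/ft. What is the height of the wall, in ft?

11.4 ft

K_a = 0.3387. P_a = ½ K_a γ H² ⇒ H = √(2P_a/(K_a γ)).
H = √(2×2278/(0.3387×103.5)) = 11.40 ft.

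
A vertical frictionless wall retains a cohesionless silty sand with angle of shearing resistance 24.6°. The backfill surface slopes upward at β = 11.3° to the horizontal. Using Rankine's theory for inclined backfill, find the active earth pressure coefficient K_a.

K_a = cos β · (cos β − √(cos²β − cos²φ)) / (cos β + √(cos²β − cos²φ)).
cos β = 0.9806, cos φ = 0.9092, √(cos²β − cos²φ) = 0.3673.
K_a = 0.9806 × (0.9806 − 0.3673)/(0.9806 + 0.3673) = 0.4462.

0.446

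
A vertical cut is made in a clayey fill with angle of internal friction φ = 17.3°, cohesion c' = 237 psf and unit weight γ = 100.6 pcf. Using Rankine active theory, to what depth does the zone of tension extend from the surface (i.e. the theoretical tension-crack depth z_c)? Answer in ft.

6.40 ft

K_a = tan²(45° − 17.3°/2) = 0.5416; √K_a = 0.7359.
The active pressure is zero where K_a γ z = 2c√K_a, so z_c = 2c/(γ√K_a) = 2×237/(100.6×0.7359) = 6.403 ft.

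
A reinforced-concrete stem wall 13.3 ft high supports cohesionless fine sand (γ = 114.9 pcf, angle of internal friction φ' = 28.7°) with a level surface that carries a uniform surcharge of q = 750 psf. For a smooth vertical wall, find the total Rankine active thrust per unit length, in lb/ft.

7070 lb/ft

K_a = tan²(45° − φ/2) = 0.3511.
Soil triangle: ½ K_a γ H² = 0.5×0.3511×114.9×13.3² = 3568 lb/ft.
Surcharge rectangle: K_a q H = 0.3511×750×13.3 = 3503 lb/ft.
Total = 3568 + 3503 = 7071 lb/ft.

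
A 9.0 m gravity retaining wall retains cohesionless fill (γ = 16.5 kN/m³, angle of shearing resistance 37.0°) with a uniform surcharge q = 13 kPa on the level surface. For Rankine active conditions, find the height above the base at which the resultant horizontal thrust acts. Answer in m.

3.22 m

K_a = 0.2486.
Triangular part P₁ = ½K_aγH² = 166.1 at H/3 = 3.000 m; rectangular part P₂ = K_a q H = 29.08 at H/2 = 4.500 m.
ȳ = (P₁·3.000 + P₂·4.500)/(P₁+P₂) = 3.223 m.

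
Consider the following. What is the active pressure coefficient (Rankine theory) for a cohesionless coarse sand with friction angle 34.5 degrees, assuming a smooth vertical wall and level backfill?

0.277

K_a = tan²(45° − φ/2) = tan²(27.75°) = 0.2768.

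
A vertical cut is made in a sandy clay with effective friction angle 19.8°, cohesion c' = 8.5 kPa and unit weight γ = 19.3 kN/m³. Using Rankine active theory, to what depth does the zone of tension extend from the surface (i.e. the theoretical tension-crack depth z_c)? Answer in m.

1.25 m

K_a = tan²(45° − 19.8°/2) = 0.4939; √K_a = 0.7028.
The active pressure is zero where K_a γ z = 2c√K_a, so z_c = 2c/(γ√K_a) = 2×8.5/(19.3×0.7028) = 1.253 m.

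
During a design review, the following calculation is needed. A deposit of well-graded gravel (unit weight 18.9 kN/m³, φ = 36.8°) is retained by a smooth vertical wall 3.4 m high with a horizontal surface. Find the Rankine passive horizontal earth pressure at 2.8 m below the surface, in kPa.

211 kPa

K_p = (1 + sin φ)/(1 − sin φ) = 3.988.
σ_h = K_p γ z = 3.988 × 18.9 × 2.8 = 211.0 kPa.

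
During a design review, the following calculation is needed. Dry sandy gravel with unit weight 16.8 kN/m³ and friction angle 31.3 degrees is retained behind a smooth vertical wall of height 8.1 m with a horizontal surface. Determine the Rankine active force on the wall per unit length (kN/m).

K_a = tan²(45° − φ/2) = 0.3162.
P_a = ½ K_a γ H² = 0.5 × 0.3162 × 16.8 × 8.1² = 174.3 kN/m.

174 kN/m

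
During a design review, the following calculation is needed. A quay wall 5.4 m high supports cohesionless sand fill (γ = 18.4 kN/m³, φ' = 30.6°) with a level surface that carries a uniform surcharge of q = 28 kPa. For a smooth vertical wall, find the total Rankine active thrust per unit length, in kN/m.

136 kN/m

K_a = tan²(45° − φ/2) = 0.3253.
Soil triangle: ½ K_a γ H² = 0.5×0.3253×18.4×5.4² = 87.28 kN/m.
Surcharge rectangle: K_a q H = 0.3253×28×5.4 = 49.19 kN/m.
Total = 87.28 + 49.19 = 136.5 kN/m.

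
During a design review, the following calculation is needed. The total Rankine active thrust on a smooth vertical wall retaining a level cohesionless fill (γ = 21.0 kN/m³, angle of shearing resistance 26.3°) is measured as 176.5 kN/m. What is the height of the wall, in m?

6.60 m

K_a = 0.3859. P_a = ½ K_a γ H² ⇒ H = √(2P_a/(K_a γ)).
H = √(2×176.5/(0.3859×21.0)) = 6.600 m.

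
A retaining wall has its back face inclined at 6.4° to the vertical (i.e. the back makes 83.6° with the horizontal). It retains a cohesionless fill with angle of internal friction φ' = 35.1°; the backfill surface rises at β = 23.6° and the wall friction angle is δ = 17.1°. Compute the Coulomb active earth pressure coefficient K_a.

K_a = sin²(α+φ) / [sin²α · sin(α−δ) · (1 + √{sin(φ+δ)sin(φ−β) / (sin(α−δ)sin(α+β))})²].
With α = 83.6°, φ = 35.1°, δ = 17.1°, β = 23.6°: K_a = 0.4189.

0.419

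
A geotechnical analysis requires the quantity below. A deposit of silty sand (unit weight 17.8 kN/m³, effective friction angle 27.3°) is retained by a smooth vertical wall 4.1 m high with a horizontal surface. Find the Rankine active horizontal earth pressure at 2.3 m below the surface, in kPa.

15.2 kPa

K_a = (1 − sin φ)/(1 + sin φ) = 0.3711.
σ_h = K_a γ z = 0.3711 × 17.8 × 2.3 = 15.19 kPa.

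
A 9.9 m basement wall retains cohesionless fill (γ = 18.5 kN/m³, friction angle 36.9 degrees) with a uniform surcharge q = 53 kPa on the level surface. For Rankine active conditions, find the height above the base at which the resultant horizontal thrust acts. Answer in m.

3.90 m

K_a = 0.2497.
Triangular part P₁ = ½K_aγH² = 226.4 at H/3 = 3.300 m; rectangular part P₂ = K_a q H = 131.0 at H/2 = 4.950 m.
ȳ = (P₁·3.300 + P₂·4.950)/(P₁+P₂) = 3.905 m.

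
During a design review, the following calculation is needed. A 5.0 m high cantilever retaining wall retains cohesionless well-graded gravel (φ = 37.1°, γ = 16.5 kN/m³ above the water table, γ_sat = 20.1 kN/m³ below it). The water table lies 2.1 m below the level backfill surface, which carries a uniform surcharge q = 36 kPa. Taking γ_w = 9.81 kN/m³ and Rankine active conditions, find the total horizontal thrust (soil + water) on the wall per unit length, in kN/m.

K_a = tan²(45° − φ/2) = 0.2475.
γ' = 20.1 − 9.81 = 10.29 kN/m³. h₂ = H − d_w = 2.9 m.
σ'_h: at surface K_a·q = 8.910; at WT K_a(q+γd_w) = 17.49; at base K_a(q+γd_w+γ'h₂) = 24.87 kPa.
P₁ = ½(8.910+17.49)×2.1 = 27.72; P₂ = ½(17.49+24.87)×2.9 = 61.42; P_w = ½γ_w h₂² = 41.25.
Total = 27.72+61.42+41.25 = 130.4 kN/m.

130 kN/m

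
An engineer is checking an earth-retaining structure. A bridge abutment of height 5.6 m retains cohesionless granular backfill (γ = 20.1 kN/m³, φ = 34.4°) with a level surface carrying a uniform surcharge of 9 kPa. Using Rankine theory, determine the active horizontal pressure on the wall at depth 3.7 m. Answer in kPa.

K_a = (1 − sin φ)/(1 + sin φ) = 0.2780.
σ_v = γz + q = 20.1 × 3.7 + 9 = 83.37 kPa.
σ_h = K_a σ_v = 0.2780 × 83.37 = 23.18 kPa.

23.2 kPa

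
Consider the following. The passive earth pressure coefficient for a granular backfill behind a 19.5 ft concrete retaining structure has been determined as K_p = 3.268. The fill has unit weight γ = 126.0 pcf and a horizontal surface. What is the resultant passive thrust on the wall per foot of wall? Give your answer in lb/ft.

P = ½ K_p γ H² = 0.5 × 3.268 × 126.0 × 19.5² = 78290 lb/ft.

78300 lb/ft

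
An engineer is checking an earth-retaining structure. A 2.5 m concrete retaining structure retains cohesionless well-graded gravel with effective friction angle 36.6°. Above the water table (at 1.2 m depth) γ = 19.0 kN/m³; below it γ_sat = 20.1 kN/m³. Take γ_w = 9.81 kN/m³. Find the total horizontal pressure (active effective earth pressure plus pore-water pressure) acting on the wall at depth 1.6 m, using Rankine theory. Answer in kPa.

K_a = (1 − sin φ)/(1 + sin φ) = 0.2530.
γ' = 20.1 − 9.81 = 10.29 kN/m³.
Effective vertical stress at 1.6 m: σ'_v = 19.0×1.2 + 10.29×0.400 = 26.92 kPa.
σ'_h = K_a σ'_v = 0.2530 × 26.92 = 6.809 kPa; u = γ_w × 0.400 = 3.924 kPa.
Total σ_h = 6.809 + 3.924 = 10.73 kPa.

10.7 kPa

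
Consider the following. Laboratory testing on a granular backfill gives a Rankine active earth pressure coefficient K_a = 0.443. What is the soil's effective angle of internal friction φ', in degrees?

K_a = tan²(45° − φ/2) ⇒ 45° − φ/2 = arctan(√0.443) = 33.65°.
φ = 2(45° − 33.65°) = 22.71°.

22.7°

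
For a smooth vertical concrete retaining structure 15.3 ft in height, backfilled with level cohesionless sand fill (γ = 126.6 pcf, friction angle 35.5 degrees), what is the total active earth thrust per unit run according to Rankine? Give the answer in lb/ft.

3930 lb/ft

K_a = tan²(45° − φ/2) = 0.2653.
P_a = ½ K_a γ H² = 0.5 × 0.2653 × 126.6 × 15.3² = 3931 lb/ft.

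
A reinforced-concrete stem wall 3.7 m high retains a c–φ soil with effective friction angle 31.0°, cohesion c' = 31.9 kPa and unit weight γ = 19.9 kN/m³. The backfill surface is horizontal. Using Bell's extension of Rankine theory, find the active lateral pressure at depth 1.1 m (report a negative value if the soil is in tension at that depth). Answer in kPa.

K_a = (1 − sin φ)/(1 + sin φ) = 0.3201.
σ_a = K_a γ z − 2c√K_a = 0.3201×19.9×1.1 − 2×31.9×0.5658 = -29.09 kPa.

-29.1 kPa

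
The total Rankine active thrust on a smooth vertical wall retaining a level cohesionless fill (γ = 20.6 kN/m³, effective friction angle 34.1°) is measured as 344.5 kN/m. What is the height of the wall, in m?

K_a = 0.2815. P_a = ½ K_a γ H² ⇒ H = √(2P_a/(K_a γ)).
H = √(2×344.5/(0.2815×20.6)) = 10.90 m.

10.9 m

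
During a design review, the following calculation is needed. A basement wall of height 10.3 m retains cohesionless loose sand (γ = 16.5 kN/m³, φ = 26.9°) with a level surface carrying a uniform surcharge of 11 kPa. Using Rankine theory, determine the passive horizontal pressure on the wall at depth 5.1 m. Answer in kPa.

K_p = (1 + sin φ)/(1 − sin φ) = 2.653.
σ_v = γz + q = 16.5 × 5.1 + 11 = 95.15 kPa.
σ_h = K_p σ_v = 2.653 × 95.15 = 252.4 kPa.

252 kPa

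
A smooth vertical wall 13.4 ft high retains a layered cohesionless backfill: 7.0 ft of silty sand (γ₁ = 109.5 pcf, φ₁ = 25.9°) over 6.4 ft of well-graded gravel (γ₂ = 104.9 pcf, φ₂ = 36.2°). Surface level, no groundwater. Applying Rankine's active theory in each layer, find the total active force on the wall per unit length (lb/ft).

2870 lb/ft

K_a1 = tan²(45°−25.9°/2) = 0.3920; K_a2 = tan²(45°−36.2°/2) = 0.2574.
Layer 1: σ at base = K_a1 γ₁ h₁ = 300.5 psf; P₁ = ½×300.5×7.0 = 1052.
Layer 2: σ_v at top = γ₁h₁ = 766.5; σ_h top = K_a2×766.5 = 197.3; σ_h base = K_a2×(766.5+104.9×6.4) = 370.1.
P₂ = ½(197.3+370.1)×6.4 = 1816. Total P_a = 1052+1816 = 2867 lb/ft.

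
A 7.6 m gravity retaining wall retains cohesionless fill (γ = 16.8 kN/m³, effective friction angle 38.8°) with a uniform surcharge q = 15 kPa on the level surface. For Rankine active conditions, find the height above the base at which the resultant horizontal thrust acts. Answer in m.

K_a = 0.2296.
Triangular part P₁ = ½K_aγH² = 111.4 at H/3 = 2.533 m; rectangular part P₂ = K_a q H = 26.17 at H/2 = 3.800 m.
ȳ = (P₁·2.533 + P₂·3.800)/(P₁+P₂) = 2.774 m.

2.77 m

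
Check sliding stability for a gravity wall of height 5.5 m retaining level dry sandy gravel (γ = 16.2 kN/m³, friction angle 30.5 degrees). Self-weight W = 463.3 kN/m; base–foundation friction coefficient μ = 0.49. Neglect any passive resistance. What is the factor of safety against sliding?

2.84

K_a = tan²(45° − 30.5°/2) = 0.3267.
P_a = ½K_aγH² = 0.5×0.3267×16.2×5.5² = 80.04 kN/m, acting at H/3 = 1.833 m above the base.
FS_sliding = μW / P_a = 0.49×463.3 / 80.04 = 2.836.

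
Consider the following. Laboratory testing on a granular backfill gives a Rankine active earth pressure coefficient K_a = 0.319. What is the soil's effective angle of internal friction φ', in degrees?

31.1°

K_a = tan²(45° − φ/2) ⇒ 45° − φ/2 = arctan(√0.319) = 29.46°.
φ = 2(45° − 29.46°) = 31.08°.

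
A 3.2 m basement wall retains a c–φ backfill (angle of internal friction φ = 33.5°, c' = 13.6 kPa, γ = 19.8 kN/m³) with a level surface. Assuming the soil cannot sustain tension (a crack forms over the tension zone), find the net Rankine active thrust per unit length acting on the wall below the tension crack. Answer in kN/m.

1.18 kN/m

K_a = 0.2887; √K_a = 0.5373.
Tension-crack depth z_c = 2c/(γ√K_a) = 2×13.6/(19.8×0.5373) = 2.557 m.
σ_a at base = K_a γ H − 2c√K_a = 0.2887×19.8×3.2 − 2×13.6×0.5373 = 3.678 kPa.
P_a = ½ × 3.678 × (H − z_c) = 0.5×3.678×0.6434 = 1.183 kN/m.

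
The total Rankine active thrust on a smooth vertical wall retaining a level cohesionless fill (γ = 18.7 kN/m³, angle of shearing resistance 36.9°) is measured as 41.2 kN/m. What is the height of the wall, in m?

K_a = 0.2497. P_a = ½ K_a γ H² ⇒ H = √(2P_a/(K_a γ)).
H = √(2×41.2/(0.2497×18.7)) = 4.201 m.

4.20 m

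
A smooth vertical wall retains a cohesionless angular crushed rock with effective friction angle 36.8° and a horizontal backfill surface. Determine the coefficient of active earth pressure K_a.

K_a = tan²(45° − φ/2) = tan²(26.60°) = 0.2508.

0.251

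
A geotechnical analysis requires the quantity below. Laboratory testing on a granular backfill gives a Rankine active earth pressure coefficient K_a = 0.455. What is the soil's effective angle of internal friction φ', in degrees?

22.0°

K_a = tan²(45° − φ/2) ⇒ 45° − φ/2 = arctan(√0.455) = 34.00°.
φ = 2(45° − 34.00°) = 22.00°.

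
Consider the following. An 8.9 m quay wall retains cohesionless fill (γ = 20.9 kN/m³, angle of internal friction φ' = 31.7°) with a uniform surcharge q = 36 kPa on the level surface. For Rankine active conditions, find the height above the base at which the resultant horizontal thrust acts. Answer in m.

K_a = 0.3111.
Triangular part P₁ = ½K_aγH² = 257.5 at H/3 = 2.967 m; rectangular part P₂ = K_a q H = 99.67 at H/2 = 4.450 m.
ȳ = (P₁·2.967 + P₂·4.450)/(P₁+P₂) = 3.381 m.

3.38 m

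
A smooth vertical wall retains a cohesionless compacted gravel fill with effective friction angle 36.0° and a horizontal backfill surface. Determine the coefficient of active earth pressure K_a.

0.260

K_a = (1 − sin φ)/(1 + sin φ) = (1 − sin 36.0°)/(1 + sin 36.0°) = 0.2596.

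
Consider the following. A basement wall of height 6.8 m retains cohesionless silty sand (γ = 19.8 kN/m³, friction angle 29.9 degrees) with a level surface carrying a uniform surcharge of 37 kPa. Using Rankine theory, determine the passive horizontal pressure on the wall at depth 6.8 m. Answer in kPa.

513 kPa

K_p = (1 + sin φ)/(1 − sin φ) = 2.988.
σ_v = γz + q = 19.8 × 6.8 + 37 = 171.6 kPa.
σ_h = K_p σ_v = 2.988 × 171.6 = 512.8 kPa.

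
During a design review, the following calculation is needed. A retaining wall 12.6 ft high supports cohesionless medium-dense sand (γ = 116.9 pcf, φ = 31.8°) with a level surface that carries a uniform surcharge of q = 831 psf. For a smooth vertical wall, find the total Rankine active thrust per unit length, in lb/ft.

6120 lb/ft

K_a = tan²(45° − φ/2) = 0.3098.
Soil triangle: ½ K_a γ H² = 0.5×0.3098×116.9×12.6² = 2875 lb/ft.
Surcharge rectangle: K_a q H = 0.3098×831×12.6 = 3244 lb/ft.
Total = 2875 + 3244 = 6119 lb/ft.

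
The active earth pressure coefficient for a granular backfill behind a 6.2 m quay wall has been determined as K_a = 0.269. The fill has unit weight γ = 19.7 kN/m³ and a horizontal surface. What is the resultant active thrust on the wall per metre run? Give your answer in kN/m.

P = ½ K_a γ H² = 0.5 × 0.269 × 19.7 × 6.2² = 101.9 kN/m.

102 kN/m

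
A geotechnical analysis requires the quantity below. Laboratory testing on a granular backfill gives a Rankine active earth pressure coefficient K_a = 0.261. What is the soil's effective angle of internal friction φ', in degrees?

35.9°

K_a = tan²(45° − φ/2) ⇒ 45° − φ/2 = arctan(√0.261) = 27.06°.
φ = 2(45° − 27.06°) = 35.88°.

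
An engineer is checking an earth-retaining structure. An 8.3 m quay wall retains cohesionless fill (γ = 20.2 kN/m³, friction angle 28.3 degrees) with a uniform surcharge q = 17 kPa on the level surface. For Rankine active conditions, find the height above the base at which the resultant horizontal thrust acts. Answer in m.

3.00 m

K_a = 0.3568.
Triangular part P₁ = ½K_aγH² = 248.2 at H/3 = 2.767 m; rectangular part P₂ = K_a q H = 50.34 at H/2 = 4.150 m.
ȳ = (P₁·2.767 + P₂·4.150)/(P₁+P₂) = 3.000 m.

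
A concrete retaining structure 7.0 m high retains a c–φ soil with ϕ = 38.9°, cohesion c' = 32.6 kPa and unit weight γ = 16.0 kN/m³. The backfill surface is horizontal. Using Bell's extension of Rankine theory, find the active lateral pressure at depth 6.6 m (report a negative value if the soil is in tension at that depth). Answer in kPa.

-7.04 kPa

K_a = (1 − sin φ)/(1 + sin φ) = 0.2285.
σ_a = K_a γ z − 2c√K_a = 0.2285×16.0×6.6 − 2×32.6×0.4780 = -7.036 kPa.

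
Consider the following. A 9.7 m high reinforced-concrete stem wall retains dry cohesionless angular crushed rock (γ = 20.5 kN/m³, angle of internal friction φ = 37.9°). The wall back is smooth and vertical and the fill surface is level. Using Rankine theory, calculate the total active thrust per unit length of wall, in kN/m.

K_a = tan²(45° − φ/2) = 0.2389.
P_a = ½ K_a γ H² = 0.5 × 0.2389 × 20.5 × 9.7² = 230.4 kN/m.

230 kN/m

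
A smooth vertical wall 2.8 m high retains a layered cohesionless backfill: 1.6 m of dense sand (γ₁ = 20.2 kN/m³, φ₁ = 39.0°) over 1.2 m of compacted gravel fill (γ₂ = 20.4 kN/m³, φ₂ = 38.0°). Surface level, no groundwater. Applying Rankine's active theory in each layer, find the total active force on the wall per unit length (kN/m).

K_a1 = tan²(45°−39.0°/2) = 0.2275; K_a2 = tan²(45°−38.0°/2) = 0.2379.
Layer 1: σ at base = K_a1 γ₁ h₁ = 7.353 kPa; P₁ = ½×7.353×1.6 = 5.882.
Layer 2: σ_v at top = γ₁h₁ = 32.32; σ_h top = K_a2×32.32 = 7.688; σ_h base = K_a2×(32.32+20.4×1.2) = 13.51.
P₂ = ½(7.688+13.51)×1.2 = 12.72. Total P_a = 5.882+12.72 = 18.60 kN/m.

18.6 kN/m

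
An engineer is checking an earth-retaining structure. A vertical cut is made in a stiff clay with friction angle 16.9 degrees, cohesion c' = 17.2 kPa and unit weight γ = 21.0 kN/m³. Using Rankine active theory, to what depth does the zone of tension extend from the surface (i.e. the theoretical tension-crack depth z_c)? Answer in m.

K_a = tan²(45° − 16.9°/2) = 0.5495; √K_a = 0.7413.
The active pressure is zero where K_a γ z = 2c√K_a, so z_c = 2c/(γ√K_a) = 2×17.2/(21.0×0.7413) = 2.210 m.

2.21 m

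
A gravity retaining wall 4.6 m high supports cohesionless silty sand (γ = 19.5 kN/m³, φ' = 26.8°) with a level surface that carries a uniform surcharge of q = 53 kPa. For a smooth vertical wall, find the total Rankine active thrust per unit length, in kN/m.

K_a = tan²(45° − φ/2) = 0.3785.
Soil triangle: ½ K_a γ H² = 0.5×0.3785×19.5×4.6² = 78.08 kN/m.
Surcharge rectangle: K_a q H = 0.3785×53×4.6 = 92.27 kN/m.
Total = 78.08 + 92.27 = 170.4 kN/m.

170 kN/m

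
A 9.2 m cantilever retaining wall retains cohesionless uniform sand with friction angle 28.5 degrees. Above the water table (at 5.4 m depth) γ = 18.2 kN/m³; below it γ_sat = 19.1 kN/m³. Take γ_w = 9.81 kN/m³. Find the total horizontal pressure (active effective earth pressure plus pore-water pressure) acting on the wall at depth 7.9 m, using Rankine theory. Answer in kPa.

67.5 kPa

K_a = (1 − sin φ)/(1 + sin φ) = 0.3540.
γ' = 19.1 − 9.81 = 9.290 kN/m³.
Effective vertical stress at 7.9 m: σ'_v = 18.2×5.4 + 9.290×2.50 = 121.5 kPa.
σ'_h = K_a σ'_v = 0.3540 × 121.5 = 43.01 kPa; u = γ_w × 2.50 = 24.53 kPa.
Total σ_h = 43.01 + 24.53 = 67.53 kPa.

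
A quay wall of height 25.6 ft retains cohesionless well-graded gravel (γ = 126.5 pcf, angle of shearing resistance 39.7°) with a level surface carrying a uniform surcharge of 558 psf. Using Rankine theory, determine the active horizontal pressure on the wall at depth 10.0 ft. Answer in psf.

K_a = (1 − sin φ)/(1 + sin φ) = 0.2204.
σ_v = γz + q = 126.5 × 10.0 + 558 = 1823 psf.
σ_h = K_a σ_v = 0.2204 × 1823 = 401.8 psf.

402 psf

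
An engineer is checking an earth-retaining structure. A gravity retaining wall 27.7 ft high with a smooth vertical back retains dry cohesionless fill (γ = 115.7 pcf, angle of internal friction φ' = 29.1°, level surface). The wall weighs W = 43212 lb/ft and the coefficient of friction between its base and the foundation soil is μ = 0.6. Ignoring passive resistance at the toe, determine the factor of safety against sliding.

K_a = tan²(45° − 29.1°/2) = 0.3456.
P_a = ½K_aγH² = 0.5×0.3456×115.7×27.7² = 15340 lb/ft, acting at H/3 = 9.233 ft above the base.
FS_sliding = μW / P_a = 0.6×43212 / 15340 = 1.690.

1.69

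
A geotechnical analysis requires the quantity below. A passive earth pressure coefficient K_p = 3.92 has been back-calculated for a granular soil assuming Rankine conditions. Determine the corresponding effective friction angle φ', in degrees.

K_p = (1+sin φ)/(1−sin φ) ⇒ sin φ = (K_p − 1)/(K_p + 1) = 0.5935.
φ = arcsin(0.5935) = 36.41°.

36.4°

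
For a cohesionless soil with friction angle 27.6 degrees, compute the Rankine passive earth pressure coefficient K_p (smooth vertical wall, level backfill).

K_p = (1 + sin φ)/(1 − sin φ) = tan²(45° + 27.6°/2) = 2.726.

2.73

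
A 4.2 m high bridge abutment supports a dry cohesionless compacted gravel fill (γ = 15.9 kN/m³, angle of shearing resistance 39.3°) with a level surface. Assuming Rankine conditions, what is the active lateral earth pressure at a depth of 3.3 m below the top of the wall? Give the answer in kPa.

K_a = (1 − sin φ)/(1 + sin φ) = 0.2245.
σ_h = K_a γ z = 0.2245 × 15.9 × 3.3 = 11.78 kPa.

11.8 kPa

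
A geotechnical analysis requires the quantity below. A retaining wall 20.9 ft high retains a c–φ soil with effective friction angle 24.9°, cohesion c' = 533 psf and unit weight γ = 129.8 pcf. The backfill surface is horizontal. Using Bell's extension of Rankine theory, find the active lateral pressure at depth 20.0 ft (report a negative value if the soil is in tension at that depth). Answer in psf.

K_a = (1 − sin φ)/(1 + sin φ) = 0.4074.
σ_a = K_a γ z − 2c√K_a = 0.4074×129.8×20.0 − 2×533×0.6383 = 377.2 psf.

377 psf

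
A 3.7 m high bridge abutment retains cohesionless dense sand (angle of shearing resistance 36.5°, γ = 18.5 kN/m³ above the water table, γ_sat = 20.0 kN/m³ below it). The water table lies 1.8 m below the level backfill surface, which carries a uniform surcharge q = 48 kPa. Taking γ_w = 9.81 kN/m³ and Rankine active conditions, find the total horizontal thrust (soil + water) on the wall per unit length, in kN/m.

91.2 kN/m

K_a = tan²(45° − φ/2) = 0.2541.
γ' = 20.0 − 9.81 = 10.19 kN/m³. h₂ = H − d_w = 1.9 m.
σ'_h: at surface K_a·q = 12.19; at WT K_a(q+γd_w) = 20.65; at base K_a(q+γd_w+γ'h₂) = 25.57 kPa.
P₁ = ½(12.19+20.65)×1.8 = 29.56; P₂ = ½(20.65+25.57)×1.9 = 43.92; P_w = ½γ_w h₂² = 17.71.
Total = 29.56+43.92+17.71 = 91.19 kN/m.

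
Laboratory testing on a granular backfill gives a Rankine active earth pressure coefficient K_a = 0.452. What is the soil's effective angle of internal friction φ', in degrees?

22.2°

K_a = tan²(45° − φ/2) ⇒ 45° − φ/2 = arctan(√0.452) = 33.91°.
φ = 2(45° − 33.91°) = 22.17°.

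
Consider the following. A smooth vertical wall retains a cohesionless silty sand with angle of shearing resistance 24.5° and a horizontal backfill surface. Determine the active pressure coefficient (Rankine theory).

0.414

K_a = tan²(45° − φ/2) = tan²(32.75°) = 0.4137.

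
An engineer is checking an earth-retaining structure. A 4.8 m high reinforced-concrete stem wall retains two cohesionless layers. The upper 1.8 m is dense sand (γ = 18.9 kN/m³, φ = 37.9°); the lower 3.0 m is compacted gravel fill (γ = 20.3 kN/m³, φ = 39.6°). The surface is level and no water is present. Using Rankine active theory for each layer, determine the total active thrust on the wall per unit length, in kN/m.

K_a1 = tan²(45°−37.9°/2) = 0.2389; K_a2 = tan²(45°−39.6°/2) = 0.2214.
Layer 1: σ at base = K_a1 γ₁ h₁ = 8.129 kPa; P₁ = ½×8.129×1.8 = 7.316.
Layer 2: σ_v at top = γ₁h₁ = 34.02; σ_h top = K_a2×34.02 = 7.533; σ_h base = K_a2×(34.02+20.3×3.0) = 21.02.
P₂ = ½(7.533+21.02)×3.0 = 42.83. Total P_a = 7.316+42.83 = 50.14 kN/m.

50.1 kN/m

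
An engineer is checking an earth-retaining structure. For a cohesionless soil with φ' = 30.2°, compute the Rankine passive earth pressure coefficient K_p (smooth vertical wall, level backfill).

K_p = (1 + sin φ)/(1 − sin φ) = tan²(45° + 30.2°/2) = 3.024.

3.02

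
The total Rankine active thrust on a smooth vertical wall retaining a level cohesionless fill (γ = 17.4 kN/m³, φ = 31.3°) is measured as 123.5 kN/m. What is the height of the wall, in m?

6.70 m

K_a = 0.3162. P_a = ½ K_a γ H² ⇒ H = √(2P_a/(K_a γ)).
H = √(2×123.5/(0.3162×17.4)) = 6.700 m.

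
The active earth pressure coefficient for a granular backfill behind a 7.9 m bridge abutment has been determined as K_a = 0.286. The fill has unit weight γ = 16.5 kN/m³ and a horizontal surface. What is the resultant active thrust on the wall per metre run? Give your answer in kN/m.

147 kN/m

P = ½ K_a γ H² = 0.5 × 0.286 × 16.5 × 7.9² = 147.3 kN/m.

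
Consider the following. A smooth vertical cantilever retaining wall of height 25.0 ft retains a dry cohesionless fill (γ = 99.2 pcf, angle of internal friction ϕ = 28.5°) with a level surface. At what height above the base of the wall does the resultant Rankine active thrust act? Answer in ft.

K_a = 0.3540.
The pressure distribution is triangular, so the resultant acts at H/3 above the base = 25.0/3 = 8.333 ft.

8.33 ft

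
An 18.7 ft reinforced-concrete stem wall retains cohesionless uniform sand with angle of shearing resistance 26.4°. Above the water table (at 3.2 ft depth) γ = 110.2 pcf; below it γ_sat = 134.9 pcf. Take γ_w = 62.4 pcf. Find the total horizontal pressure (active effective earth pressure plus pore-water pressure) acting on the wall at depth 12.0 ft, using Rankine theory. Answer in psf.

K_a = (1 − sin φ)/(1 + sin φ) = 0.3844.
γ' = 134.9 − 62.4 = 72.50 pcf.
Effective vertical stress at 12.0 ft: σ'_v = 110.2×3.2 + 72.50×8.80 = 990.6 psf.
σ'_h = K_a σ'_v = 0.3844 × 990.6 = 380.8 psf; u = γ_w × 8.80 = 549.1 psf.
Total σ_h = 380.8 + 549.1 = 930.0 psf.

930 psf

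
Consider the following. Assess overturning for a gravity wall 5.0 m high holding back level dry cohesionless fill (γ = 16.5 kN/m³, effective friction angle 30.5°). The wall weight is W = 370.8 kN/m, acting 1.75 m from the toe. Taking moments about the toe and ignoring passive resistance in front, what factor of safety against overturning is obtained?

5.78

K_a = tan²(45° − 30.5°/2) = 0.3267.
P_a = ½K_aγH² = 0.5×0.3267×16.5×5.0² = 67.37 kN/m, acting at H/3 = 1.667 m above the base.
Overturning moment M_o = P_a × H/3 = 67.37 × 1.667 = 112.3.
Resisting moment M_r = W × 1.75 = 370.8 × 1.75 = 648.9.
FS_overturning = M_r/M_o = 648.9/112.3 = 5.779.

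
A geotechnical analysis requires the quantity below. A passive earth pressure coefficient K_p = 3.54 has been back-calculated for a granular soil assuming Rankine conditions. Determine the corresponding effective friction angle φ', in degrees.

K_p = (1+sin φ)/(1−sin φ) ⇒ sin φ = (K_p − 1)/(K_p + 1) = 0.5595.
φ = arcsin(0.5595) = 34.02°.

34.0°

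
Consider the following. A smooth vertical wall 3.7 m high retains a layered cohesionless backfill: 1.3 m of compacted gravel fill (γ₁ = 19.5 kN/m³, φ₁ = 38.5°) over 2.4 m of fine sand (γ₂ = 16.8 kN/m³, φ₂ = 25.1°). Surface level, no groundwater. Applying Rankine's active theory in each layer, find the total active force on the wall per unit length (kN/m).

K_a1 = tan²(45°−38.5°/2) = 0.2327; K_a2 = tan²(45°−25.1°/2) = 0.4043.
Layer 1: σ at base = K_a1 γ₁ h₁ = 5.898 kPa; P₁ = ½×5.898×1.3 = 3.834.
Layer 2: σ_v at top = γ₁h₁ = 25.35; σ_h top = K_a2×25.35 = 10.25; σ_h base = K_a2×(25.35+16.8×2.4) = 26.55.
P₂ = ½(10.25+26.55)×2.4 = 44.16. Total P_a = 3.834+44.16 = 47.99 kN/m.

48.0 kN/m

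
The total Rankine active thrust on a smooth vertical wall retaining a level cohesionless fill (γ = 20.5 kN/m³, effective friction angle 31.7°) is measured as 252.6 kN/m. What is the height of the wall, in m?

8.90 m

K_a = 0.3111. P_a = ½ K_a γ H² ⇒ H = √(2P_a/(K_a γ)).
H = √(2×252.6/(0.3111×20.5)) = 8.901 m.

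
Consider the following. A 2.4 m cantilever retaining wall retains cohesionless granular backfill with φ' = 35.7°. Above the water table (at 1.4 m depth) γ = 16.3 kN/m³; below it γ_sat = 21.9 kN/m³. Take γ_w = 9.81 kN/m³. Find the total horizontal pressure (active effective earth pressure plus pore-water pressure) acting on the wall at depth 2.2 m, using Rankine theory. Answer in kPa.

16.4 kPa

K_a = (1 − sin φ)/(1 + sin φ) = 0.2630.
γ' = 21.9 − 9.81 = 12.09 kN/m³.
Effective vertical stress at 2.2 m: σ'_v = 16.3×1.4 + 12.09×0.800 = 32.49 kPa.
σ'_h = K_a σ'_v = 0.2630 × 32.49 = 8.545 kPa; u = γ_w × 0.800 = 7.848 kPa.
Total σ_h = 8.545 + 7.848 = 16.39 kPa.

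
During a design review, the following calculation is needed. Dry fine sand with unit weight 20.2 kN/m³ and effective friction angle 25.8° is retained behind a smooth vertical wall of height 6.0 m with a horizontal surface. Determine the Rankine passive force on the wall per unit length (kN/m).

924 kN/m

K_p = tan²(45° + φ/2) = 2.541.
P_p = ½ K_p γ H² = 0.5 × 2.541 × 20.2 × 6.0² = 924.0 kN/m.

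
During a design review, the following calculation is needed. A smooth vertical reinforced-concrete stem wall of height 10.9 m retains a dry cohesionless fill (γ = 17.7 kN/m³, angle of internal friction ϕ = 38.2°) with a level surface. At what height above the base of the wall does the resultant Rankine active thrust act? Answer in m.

K_a = 0.2358.
The pressure distribution is triangular, so the resultant acts at H/3 above the base = 10.9/3 = 3.633 m.

3.63 m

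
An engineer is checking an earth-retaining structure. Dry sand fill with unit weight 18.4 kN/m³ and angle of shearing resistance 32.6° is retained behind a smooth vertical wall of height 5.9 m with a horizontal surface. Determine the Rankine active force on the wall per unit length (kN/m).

96.0 kN/m

K_a = tan²(45° − φ/2) = 0.2997.
P_a = ½ K_a γ H² = 0.5 × 0.2997 × 18.4 × 5.9² = 95.99 kN/m.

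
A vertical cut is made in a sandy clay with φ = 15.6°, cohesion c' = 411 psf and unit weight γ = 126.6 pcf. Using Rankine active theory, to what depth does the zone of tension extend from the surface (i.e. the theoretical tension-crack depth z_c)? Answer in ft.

K_a = tan²(45° − 15.6°/2) = 0.5761; √K_a = 0.7590.
The active pressure is zero where K_a γ z = 2c√K_a, so z_c = 2c/(γ√K_a) = 2×411/(126.6×0.7590) = 8.554 ft.

8.55 ft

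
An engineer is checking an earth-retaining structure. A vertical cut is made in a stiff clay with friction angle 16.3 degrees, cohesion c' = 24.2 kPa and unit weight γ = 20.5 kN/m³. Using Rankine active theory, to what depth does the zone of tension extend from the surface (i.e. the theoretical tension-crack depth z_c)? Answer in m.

3.15 m

K_a = tan²(45° − 16.3°/2) = 0.5617; √K_a = 0.7495.
The active pressure is zero where K_a γ z = 2c√K_a, so z_c = 2c/(γ√K_a) = 2×24.2/(20.5×0.7495) = 3.150 m.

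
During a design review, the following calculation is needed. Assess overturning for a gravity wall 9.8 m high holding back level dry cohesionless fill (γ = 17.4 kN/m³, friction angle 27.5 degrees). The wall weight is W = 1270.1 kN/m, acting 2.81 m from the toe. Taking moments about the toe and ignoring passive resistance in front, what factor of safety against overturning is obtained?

3.55

K_a = tan²(45° − 27.5°/2) = 0.3682.
P_a = ½K_aγH² = 0.5×0.3682×17.4×9.8² = 307.7 kN/m, acting at H/3 = 3.267 m above the base.
Overturning moment M_o = P_a × H/3 = 307.7 × 3.267 = 1005.
Resisting moment M_r = W × 2.81 = 1270.1 × 2.81 = 3569.
FS_overturning = M_r/M_o = 3569/1005 = 3.551.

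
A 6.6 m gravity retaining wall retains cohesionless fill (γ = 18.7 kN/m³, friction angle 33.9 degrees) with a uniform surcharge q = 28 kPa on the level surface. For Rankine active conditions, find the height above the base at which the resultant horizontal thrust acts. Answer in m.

2.54 m

K_a = 0.2839.
Triangular part P₁ = ½K_aγH² = 115.6 at H/3 = 2.200 m; rectangular part P₂ = K_a q H = 52.47 at H/2 = 3.300 m.
ȳ = (P₁·2.200 + P₂·3.300)/(P₁+P₂) = 2.543 m.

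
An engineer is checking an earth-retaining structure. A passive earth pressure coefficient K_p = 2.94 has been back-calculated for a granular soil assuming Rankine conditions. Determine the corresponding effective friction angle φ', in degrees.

K_p = (1+sin φ)/(1−sin φ) ⇒ sin φ = (K_p − 1)/(K_p + 1) = 0.4924.
φ = arcsin(0.4924) = 29.50°.

29.5°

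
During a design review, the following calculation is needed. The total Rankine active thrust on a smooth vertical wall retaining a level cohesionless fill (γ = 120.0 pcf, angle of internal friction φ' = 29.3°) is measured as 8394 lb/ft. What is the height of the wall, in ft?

20.2 ft

K_a = 0.3428. P_a = ½ K_a γ H² ⇒ H = √(2P_a/(K_a γ)).
H = √(2×8394/(0.3428×120.0)) = 20.20 ft.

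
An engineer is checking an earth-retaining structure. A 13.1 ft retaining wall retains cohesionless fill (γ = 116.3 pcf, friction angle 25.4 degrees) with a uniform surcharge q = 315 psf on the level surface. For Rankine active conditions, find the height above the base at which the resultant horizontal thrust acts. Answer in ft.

K_a = 0.3996.
Triangular part P₁ = ½K_aγH² = 3988 at H/3 = 4.367 ft; rectangular part P₂ = K_a q H = 1649 at H/2 = 6.550 ft.
ȳ = (P₁·4.367 + P₂·6.550)/(P₁+P₂) = 5.005 ft.

5.01 ft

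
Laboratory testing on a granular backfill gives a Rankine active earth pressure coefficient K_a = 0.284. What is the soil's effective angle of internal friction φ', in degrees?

K_a = tan²(45° − φ/2) ⇒ 45° − φ/2 = arctan(√0.284) = 28.05°.
φ = 2(45° − 28.05°) = 33.89°.

33.9°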